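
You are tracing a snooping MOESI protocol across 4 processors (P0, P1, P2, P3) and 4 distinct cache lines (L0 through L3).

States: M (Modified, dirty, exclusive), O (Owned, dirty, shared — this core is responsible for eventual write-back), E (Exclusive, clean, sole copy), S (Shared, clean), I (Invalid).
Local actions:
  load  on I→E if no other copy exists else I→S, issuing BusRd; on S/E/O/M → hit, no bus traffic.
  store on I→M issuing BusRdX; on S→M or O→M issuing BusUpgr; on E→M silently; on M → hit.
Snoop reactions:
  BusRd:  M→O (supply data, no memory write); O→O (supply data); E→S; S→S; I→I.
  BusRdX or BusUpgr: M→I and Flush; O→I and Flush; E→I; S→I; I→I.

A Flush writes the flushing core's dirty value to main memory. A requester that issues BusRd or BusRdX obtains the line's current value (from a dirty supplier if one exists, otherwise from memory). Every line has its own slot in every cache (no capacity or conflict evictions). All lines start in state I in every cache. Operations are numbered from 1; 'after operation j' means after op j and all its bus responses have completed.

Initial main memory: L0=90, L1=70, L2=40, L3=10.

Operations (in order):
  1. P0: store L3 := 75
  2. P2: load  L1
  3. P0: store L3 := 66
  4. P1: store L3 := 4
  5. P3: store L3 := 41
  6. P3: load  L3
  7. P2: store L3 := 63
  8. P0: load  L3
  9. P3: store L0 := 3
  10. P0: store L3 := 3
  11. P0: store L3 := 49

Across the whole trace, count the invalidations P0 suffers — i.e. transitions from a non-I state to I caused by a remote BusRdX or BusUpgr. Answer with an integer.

step 1: P0: store L3 := 75  ⟶  MIII  (L3)  txn=BusRdX  M[L3]=10
step 2: P2: load  L1  ⟶  IIEI  (L1)  txn=BusRd  M[L1]=70
step 3: P0: store L3 := 66  ⟶  MIII  (L3)  txn=∅  M[L3]=10
step 4: P1: store L3 := 4  ⟶  IMII  (L3)  txn=BusRdX+Flush  M[L3]=66
step 5: P3: store L3 := 41  ⟶  IIIM  (L3)  txn=BusRdX+Flush  M[L3]=4
step 6: P3: load  L3  ⟶  IIIM  (L3)  txn=∅  M[L3]=4
step 7: P2: store L3 := 63  ⟶  IIMI  (L3)  txn=BusRdX+Flush  M[L3]=41
step 8: P0: load  L3  ⟶  SIOI  (L3)  txn=BusRd  M[L3]=41
step 9: P3: store L0 := 3  ⟶  IIIM  (L0)  txn=BusRdX  M[L0]=90
step 10: P0: store L3 := 3  ⟶  MIII  (L3)  txn=BusUpgr+Flush  M[L3]=63
step 11: P0: store L3 := 49  ⟶  MIII  (L3)  txn=∅  M[L3]=63

invalidations = 1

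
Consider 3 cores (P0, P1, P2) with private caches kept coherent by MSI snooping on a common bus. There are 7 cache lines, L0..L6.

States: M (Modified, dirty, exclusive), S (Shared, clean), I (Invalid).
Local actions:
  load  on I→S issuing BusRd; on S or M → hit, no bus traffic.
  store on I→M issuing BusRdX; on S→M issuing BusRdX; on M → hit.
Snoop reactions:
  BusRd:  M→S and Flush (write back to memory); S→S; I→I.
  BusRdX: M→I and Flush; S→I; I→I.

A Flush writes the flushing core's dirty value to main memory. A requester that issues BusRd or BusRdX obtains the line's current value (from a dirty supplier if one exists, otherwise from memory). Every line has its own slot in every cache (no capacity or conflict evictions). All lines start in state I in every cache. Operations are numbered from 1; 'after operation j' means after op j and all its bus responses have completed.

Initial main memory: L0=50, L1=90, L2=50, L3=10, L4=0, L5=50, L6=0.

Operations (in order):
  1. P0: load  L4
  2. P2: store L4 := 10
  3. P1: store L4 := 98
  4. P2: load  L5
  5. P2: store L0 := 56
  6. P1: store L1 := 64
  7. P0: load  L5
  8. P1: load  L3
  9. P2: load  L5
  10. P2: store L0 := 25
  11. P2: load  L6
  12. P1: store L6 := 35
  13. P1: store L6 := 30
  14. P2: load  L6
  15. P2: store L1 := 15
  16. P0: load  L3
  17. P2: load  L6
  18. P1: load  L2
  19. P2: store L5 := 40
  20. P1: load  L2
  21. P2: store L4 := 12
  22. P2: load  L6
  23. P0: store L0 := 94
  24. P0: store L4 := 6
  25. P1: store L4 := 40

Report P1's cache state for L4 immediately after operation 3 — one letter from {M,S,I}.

[1] P0: load  L4 | P0:S(0), P1:I, P2:I | bus: BusRd
[2] P2: store L4 := 10 | P0:I, P1:I, P2:M(10) | bus: BusRdX
[3] P1: store L4 := 98 | P0:I, P1:M(98), P2:I | bus: BusRdX,Flush
[4] P2: load  L5 | P0:I, P1:I, P2:S(50) | bus: BusRd
[5] P2: store L0 := 56 | P0:I, P1:I, P2:M(56) | bus: BusRdX
[6] P1: store L1 := 64 | P0:I, P1:M(64), P2:I | bus: BusRdX
[7] P0: load  L5 | P0:S(50), P1:I, P2:S(50) | bus: BusRd
[8] P1: load  L3 | P0:I, P1:S(10), P2:I | bus: BusRd
[9] P2: load  L5 | P0:S(50), P1:I, P2:S(50) | bus: none
[10] P2: store L0 := 25 | P0:I, P1:I, P2:M(25) | bus: none
[11] P2: load  L6 | P0:I, P1:I, P2:S(0) | bus: BusRd
[12] P1: store L6 := 35 | P0:I, P1:M(35), P2:I | bus: BusRdX
[13] P1: store L6 := 30 | P0:I, P1:M(30), P2:I | bus: none
[14] P2: load  L6 | P0:I, P1:S(30), P2:S(30) | bus: BusRd,Flush
[15] P2: store L1 := 15 | P0:I, P1:I, P2:M(15) | bus: BusRdX,Flush
[16] P0: load  L3 | P0:S(10), P1:S(10), P2:I | bus: BusRd
[17] P2: load  L6 | P0:I, P1:S(30), P2:S(30) | bus: none
[18] P1: load  L2 | P0:I, P1:S(50), P2:I | bus: BusRd
[19] P2: store L5 := 40 | P0:I, P1:I, P2:M(40) | bus: BusRdX
[20] P1: load  L2 | P0:I, P1:S(50), P2:I | bus: none
[21] P2: store L4 := 12 | P0:I, P1:I, P2:M(12) | bus: BusRdX,Flush
[22] P2: load  L6 | P0:I, P1:S(30), P2:S(30) | bus: none
[23] P0: store L0 := 94 | P0:M(94), P1:I, P2:I | bus: BusRdX,Flush
[24] P0: store L4 := 6 | P0:M(6), P1:I, P2:I | bus: BusRdX,Flush
[25] P1: store L4 := 40 | P0:I, P1:M(40), P2:I | bus: BusRdX,Flush

state = M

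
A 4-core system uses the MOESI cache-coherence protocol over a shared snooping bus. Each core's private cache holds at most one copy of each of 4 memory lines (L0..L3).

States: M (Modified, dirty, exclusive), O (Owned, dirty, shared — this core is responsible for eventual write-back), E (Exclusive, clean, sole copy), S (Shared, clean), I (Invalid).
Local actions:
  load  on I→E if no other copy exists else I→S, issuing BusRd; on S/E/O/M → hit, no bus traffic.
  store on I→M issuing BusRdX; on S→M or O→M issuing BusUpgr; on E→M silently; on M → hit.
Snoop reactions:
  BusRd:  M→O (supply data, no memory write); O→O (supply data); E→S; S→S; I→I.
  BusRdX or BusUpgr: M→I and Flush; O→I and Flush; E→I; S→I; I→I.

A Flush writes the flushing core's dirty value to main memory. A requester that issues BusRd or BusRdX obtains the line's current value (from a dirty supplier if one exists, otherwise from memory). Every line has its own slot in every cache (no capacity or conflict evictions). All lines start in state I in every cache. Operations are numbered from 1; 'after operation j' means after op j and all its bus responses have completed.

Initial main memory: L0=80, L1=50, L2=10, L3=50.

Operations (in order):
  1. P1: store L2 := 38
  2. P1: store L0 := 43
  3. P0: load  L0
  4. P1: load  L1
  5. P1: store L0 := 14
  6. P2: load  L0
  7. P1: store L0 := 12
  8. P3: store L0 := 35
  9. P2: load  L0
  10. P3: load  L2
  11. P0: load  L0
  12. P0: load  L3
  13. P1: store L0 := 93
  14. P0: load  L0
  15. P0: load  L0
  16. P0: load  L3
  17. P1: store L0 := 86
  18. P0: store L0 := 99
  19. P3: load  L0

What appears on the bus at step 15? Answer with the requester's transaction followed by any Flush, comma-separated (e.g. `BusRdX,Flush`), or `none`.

  op1 P1: store L2 := 38 → I/M/I/I on L2; bus BusRdX; mem=10
  op2 P1: store L0 := 43 → I/M/I/I on L0; bus BusRdX; mem=80
  op3 P0: load  L0 → S/O/I/I on L0; bus BusRd; mem=80
  op4 P1: load  L1 → I/E/I/I on L1; bus BusRd; mem=50
  op5 P1: store L0 := 14 → I/M/I/I on L0; bus BusUpgr; mem=80
  op6 P2: load  L0 → I/O/S/I on L0; bus BusRd; mem=80
  op7 P1: store L0 := 12 → I/M/I/I on L0; bus BusUpgr; mem=80
  op8 P3: store L0 := 35 → I/I/I/M on L0; bus BusRdX Flush; mem=12
  op9 P2: load  L0 → I/I/S/O on L0; bus BusRd; mem=12
  op10 P3: load  L2 → I/O/I/S on L2; bus BusRd; mem=10
  op11 P0: load  L0 → S/I/S/O on L0; bus BusRd; mem=12
  op12 P0: load  L3 → E/I/I/I on L3; bus BusRd; mem=50
  op13 P1: store L0 := 93 → I/M/I/I on L0; bus BusRdX Flush; mem=35
  op14 P0: load  L0 → S/O/I/I on L0; bus BusRd; mem=35
  op15 P0: load  L0 → S/O/I/I on L0; bus (none); mem=35
  op16 P0: load  L3 → E/I/I/I on L3; bus (none); mem=50
  op17 P1: store L0 := 86 → I/M/I/I on L0; bus BusUpgr; mem=35
  op18 P0: store L0 := 99 → M/I/I/I on L0; bus BusRdX Flush; mem=86
  op19 P3: load  L0 → O/I/I/S on L0; bus BusRd; mem=86

bus = none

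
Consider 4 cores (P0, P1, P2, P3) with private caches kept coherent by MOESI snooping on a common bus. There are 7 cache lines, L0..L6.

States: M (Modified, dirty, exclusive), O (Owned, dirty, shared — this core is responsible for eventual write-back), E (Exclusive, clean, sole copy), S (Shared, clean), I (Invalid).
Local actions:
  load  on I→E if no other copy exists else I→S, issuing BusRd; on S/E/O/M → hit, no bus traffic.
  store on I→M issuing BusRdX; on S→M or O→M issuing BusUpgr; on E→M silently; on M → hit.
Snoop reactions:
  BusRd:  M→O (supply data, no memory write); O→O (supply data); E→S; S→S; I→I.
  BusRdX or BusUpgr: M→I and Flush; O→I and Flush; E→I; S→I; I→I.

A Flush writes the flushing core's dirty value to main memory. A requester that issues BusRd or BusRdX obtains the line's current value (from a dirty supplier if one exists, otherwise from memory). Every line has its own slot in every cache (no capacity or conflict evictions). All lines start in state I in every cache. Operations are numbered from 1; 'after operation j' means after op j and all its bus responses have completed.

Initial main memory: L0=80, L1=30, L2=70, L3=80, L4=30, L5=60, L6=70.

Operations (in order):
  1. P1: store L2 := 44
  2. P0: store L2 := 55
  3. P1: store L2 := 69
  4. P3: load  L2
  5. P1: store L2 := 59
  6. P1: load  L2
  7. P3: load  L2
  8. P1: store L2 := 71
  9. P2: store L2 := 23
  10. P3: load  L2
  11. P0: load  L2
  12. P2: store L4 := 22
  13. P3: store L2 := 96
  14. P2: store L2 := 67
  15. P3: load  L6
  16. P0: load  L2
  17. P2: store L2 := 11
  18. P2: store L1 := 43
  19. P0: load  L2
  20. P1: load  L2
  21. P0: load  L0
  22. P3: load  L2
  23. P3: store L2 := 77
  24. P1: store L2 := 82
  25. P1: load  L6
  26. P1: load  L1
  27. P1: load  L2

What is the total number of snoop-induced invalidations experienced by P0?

[1] P1: store L2 := 44 | P0:I, P1:M(44), P2:I, P3:I | bus: BusRdX
[2] P0: store L2 := 55 | P0:M(55), P1:I, P2:I, P3:I | bus: BusRdX,Flush
[3] P1: store L2 := 69 | P0:I, P1:M(69), P2:I, P3:I | bus: BusRdX,Flush
[4] P3: load  L2 | P0:I, P1:O(69), P2:I, P3:S(69) | bus: BusRd
[5] P1: store L2 := 59 | P0:I, P1:M(59), P2:I, P3:I | bus: BusUpgr
[6] P1: load  L2 | P0:I, P1:M(59), P2:I, P3:I | bus: none
[7] P3: load  L2 | P0:I, P1:O(59), P2:I, P3:S(59) | bus: BusRd
[8] P1: store L2 := 71 | P0:I, P1:M(71), P2:I, P3:I | bus: BusUpgr
[9] P2: store L2 := 23 | P0:I, P1:I, P2:M(23), P3:I | bus: BusRdX,Flush
[10] P3: load  L2 | P0:I, P1:I, P2:O(23), P3:S(23) | bus: BusRd
[11] P0: load  L2 | P0:S(23), P1:I, P2:O(23), P3:S(23) | bus: BusRd
[12] P2: store L4 := 22 | P0:I, P1:I, P2:M(22), P3:I | bus: BusRdX
[13] P3: store L2 := 96 | P0:I, P1:I, P2:I, P3:M(96) | bus: BusUpgr,Flush
[14] P2: store L2 := 67 | P0:I, P1:I, P2:M(67), P3:I | bus: BusRdX,Flush
[15] P3: load  L6 | P0:I, P1:I, P2:I, P3:E(70) | bus: BusRd
[16] P0: load  L2 | P0:S(67), P1:I, P2:O(67), P3:I | bus: BusRd
[17] P2: store L2 := 11 | P0:I, P1:I, P2:M(11), P3:I | bus: BusUpgr
[18] P2: store L1 := 43 | P0:I, P1:I, P2:M(43), P3:I | bus: BusRdX
[19] P0: load  L2 | P0:S(11), P1:I, P2:O(11), P3:I | bus: BusRd
[20] P1: load  L2 | P0:S(11), P1:S(11), P2:O(11), P3:I | bus: BusRd
[21] P0: load  L0 | P0:E(80), P1:I, P2:I, P3:I | bus: BusRd
[22] P3: load  L2 | P0:S(11), P1:S(11), P2:O(11), P3:S(11) | bus: BusRd
[23] P3: store L2 := 77 | P0:I, P1:I, P2:I, P3:M(77) | bus: BusUpgr,Flush
[24] P1: store L2 := 82 | P0:I, P1:M(82), P2:I, P3:I | bus: BusRdX,Flush
[25] P1: load  L6 | P0:I, P1:S(70), P2:I, P3:S(70) | bus: BusRd
[26] P1: load  L1 | P0:I, P1:S(43), P2:O(43), P3:I | bus: BusRd
[27] P1: load  L2 | P0:I, P1:M(82), P2:I, P3:I | bus: none

invalidations = 4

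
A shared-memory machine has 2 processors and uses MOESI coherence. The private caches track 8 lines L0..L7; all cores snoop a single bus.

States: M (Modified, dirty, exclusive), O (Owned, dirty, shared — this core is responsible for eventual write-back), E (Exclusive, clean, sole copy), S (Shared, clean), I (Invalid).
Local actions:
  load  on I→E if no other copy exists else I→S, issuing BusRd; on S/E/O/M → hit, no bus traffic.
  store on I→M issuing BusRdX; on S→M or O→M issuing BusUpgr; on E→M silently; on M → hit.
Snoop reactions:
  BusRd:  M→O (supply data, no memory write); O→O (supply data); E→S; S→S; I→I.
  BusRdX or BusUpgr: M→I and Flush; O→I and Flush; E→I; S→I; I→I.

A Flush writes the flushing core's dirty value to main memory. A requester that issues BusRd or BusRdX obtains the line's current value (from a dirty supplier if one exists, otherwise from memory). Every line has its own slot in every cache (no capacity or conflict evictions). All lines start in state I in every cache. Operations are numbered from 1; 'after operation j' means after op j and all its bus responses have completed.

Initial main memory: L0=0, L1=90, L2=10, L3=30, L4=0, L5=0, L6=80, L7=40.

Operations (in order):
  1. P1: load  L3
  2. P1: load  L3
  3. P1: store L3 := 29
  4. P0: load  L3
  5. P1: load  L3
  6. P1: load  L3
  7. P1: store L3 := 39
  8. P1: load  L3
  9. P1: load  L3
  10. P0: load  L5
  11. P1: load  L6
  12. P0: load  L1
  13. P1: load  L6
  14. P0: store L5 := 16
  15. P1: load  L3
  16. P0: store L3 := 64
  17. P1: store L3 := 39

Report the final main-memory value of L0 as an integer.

memory[L0] = 0

1. P1: load  L3  bus=[BusRd]  L3: P0=I P1=E  mem[L3]=30
2. P1: load  L3  bus=[-]  L3: P0=I P1=E  mem[L3]=30
3. P1: store L3 := 29  bus=[-]  L3: P0=I P1=M  mem[L3]=30
4. P0: load  L3  bus=[BusRd]  L3: P0=S P1=O  mem[L3]=30
5. P1: load  L3  bus=[-]  L3: P0=S P1=O  mem[L3]=30
6. P1: load  L3  bus=[-]  L3: P0=S P1=O  mem[L3]=30
7. P1: store L3 := 39  bus=[BusUpgr]  L3: P0=I P1=M  mem[L3]=30
8. P1: load  L3  bus=[-]  L3: P0=I P1=M  mem[L3]=30
9. P1: load  L3  bus=[-]  L3: P0=I P1=M  mem[L3]=30
10. P0: load  L5  bus=[BusRd]  L5: P0=E P1=I  mem[L5]=0
11. P1: load  L6  bus=[BusRd]  L6: P0=I P1=E  mem[L6]=80
12. P0: load  L1  bus=[BusRd]  L1: P0=E P1=I  mem[L1]=90
13. P1: load  L6  bus=[-]  L6: P0=I P1=E  mem[L6]=80
14. P0: store L5 := 16  bus=[-]  L5: P0=M P1=I  mem[L5]=0
15. P1: load  L3  bus=[-]  L3: P0=I P1=M  mem[L3]=30
16. P0: store L3 := 64  bus=[BusRdX,Flush]  L3: P0=M P1=I  mem[L3]=39
17. P1: store L3 := 39  bus=[BusRdX,Flush]  L3: P0=I P1=M  mem[L3]=64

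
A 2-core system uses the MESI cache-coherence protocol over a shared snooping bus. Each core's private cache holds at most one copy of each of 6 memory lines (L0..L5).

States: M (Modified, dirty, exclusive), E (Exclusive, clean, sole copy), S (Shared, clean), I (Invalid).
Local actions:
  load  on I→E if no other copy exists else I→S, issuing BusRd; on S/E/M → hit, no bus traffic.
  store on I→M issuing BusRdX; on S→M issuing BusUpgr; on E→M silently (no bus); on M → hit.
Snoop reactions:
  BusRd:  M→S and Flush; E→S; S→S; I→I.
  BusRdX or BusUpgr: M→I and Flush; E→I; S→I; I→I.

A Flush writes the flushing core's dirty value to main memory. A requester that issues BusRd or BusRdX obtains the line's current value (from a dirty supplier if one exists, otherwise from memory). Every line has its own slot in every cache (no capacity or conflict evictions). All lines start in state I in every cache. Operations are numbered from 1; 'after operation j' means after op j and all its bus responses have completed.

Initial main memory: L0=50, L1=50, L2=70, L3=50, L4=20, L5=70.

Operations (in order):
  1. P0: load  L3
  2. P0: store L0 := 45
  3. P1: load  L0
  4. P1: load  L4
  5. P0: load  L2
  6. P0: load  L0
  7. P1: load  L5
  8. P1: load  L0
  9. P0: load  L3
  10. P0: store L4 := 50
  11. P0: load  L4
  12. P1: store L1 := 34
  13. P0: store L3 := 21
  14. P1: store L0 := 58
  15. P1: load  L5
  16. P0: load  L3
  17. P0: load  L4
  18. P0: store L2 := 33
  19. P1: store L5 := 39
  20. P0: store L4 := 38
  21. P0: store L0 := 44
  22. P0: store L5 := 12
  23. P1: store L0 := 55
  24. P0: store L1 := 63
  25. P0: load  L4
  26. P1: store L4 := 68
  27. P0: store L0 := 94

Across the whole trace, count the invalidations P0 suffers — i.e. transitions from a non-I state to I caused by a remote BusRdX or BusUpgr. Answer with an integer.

step 1: P0: load  L3  ⟶  EI  (L3)  txn=BusRd  M[L3]=50
step 2: P0: store L0 := 45  ⟶  MI  (L0)  txn=BusRdX  M[L0]=50
step 3: P1: load  L0  ⟶  SS  (L0)  txn=BusRd+Flush  M[L0]=45
step 4: P1: load  L4  ⟶  IE  (L4)  txn=BusRd  M[L4]=20
step 5: P0: load  L2  ⟶  EI  (L2)  txn=BusRd  M[L2]=70
step 6: P0: load  L0  ⟶  SS  (L0)  txn=∅  M[L0]=45
step 7: P1: load  L5  ⟶  IE  (L5)  txn=BusRd  M[L5]=70
step 8: P1: load  L0  ⟶  SS  (L0)  txn=∅  M[L0]=45
step 9: P0: load  L3  ⟶  EI  (L3)  txn=∅  M[L3]=50
step 10: P0: store L4 := 50  ⟶  MI  (L4)  txn=BusRdX  M[L4]=20
step 11: P0: load  L4  ⟶  MI  (L4)  txn=∅  M[L4]=20
step 12: P1: store L1 := 34  ⟶  IM  (L1)  txn=BusRdX  M[L1]=50
step 13: P0: store L3 := 21  ⟶  MI  (L3)  txn=∅  M[L3]=50
step 14: P1: store L0 := 58  ⟶  IM  (L0)  txn=BusUpgr  M[L0]=45
step 15: P1: load  L5  ⟶  IE  (L5)  txn=∅  M[L5]=70
step 16: P0: load  L3  ⟶  MI  (L3)  txn=∅  M[L3]=50
step 17: P0: load  L4  ⟶  MI  (L4)  txn=∅  M[L4]=20
step 18: P0: store L2 := 33  ⟶  MI  (L2)  txn=∅  M[L2]=70
step 19: P1: store L5 := 39  ⟶  IM  (L5)  txn=∅  M[L5]=70
step 20: P0: store L4 := 38  ⟶  MI  (L4)  txn=∅  M[L4]=20
step 21: P0: store L0 := 44  ⟶  MI  (L0)  txn=BusRdX+Flush  M[L0]=58
step 22: P0: store L5 := 12  ⟶  MI  (L5)  txn=BusRdX+Flush  M[L5]=39
step 23: P1: store L0 := 55  ⟶  IM  (L0)  txn=BusRdX+Flush  M[L0]=44
step 24: P0: store L1 := 63  ⟶  MI  (L1)  txn=BusRdX+Flush  M[L1]=34
step 25: P0: load  L4  ⟶  MI  (L4)  txn=∅  M[L4]=20
step 26: P1: store L4 := 68  ⟶  IM  (L4)  txn=BusRdX+Flush  M[L4]=38
step 27: P0: store L0 := 94  ⟶  MI  (L0)  txn=BusRdX+Flush  M[L0]=55

invalidations = 3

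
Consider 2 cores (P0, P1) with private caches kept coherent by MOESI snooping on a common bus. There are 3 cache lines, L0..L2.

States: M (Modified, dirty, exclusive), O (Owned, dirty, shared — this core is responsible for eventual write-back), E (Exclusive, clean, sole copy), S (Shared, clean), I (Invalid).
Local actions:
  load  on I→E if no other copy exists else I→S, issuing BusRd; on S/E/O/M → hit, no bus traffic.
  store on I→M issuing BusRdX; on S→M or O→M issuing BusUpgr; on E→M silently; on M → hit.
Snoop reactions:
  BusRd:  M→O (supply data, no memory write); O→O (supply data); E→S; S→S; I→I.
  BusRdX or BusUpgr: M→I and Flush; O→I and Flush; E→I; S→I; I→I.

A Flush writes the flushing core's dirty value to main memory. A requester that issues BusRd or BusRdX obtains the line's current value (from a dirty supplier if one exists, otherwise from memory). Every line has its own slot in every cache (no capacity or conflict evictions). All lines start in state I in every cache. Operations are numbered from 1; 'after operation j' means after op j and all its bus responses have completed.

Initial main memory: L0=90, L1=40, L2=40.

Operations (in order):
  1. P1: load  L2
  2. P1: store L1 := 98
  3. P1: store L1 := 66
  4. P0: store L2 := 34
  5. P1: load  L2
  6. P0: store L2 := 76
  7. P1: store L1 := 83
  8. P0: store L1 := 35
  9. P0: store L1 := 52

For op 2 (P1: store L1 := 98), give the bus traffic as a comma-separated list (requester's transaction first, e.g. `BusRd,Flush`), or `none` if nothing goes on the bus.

bus = BusRdX

  op1 P1: load  L2 → I/E on L2; bus BusRd; mem=40
  op2 P1: store L1 := 98 → I/M on L1; bus BusRdX; mem=40
  op3 P1: store L1 := 66 → I/M on L1; bus (none); mem=40
  op4 P0: store L2 := 34 → M/I on L2; bus BusRdX; mem=40
  op5 P1: load  L2 → O/S on L2; bus BusRd; mem=40
  op6 P0: store L2 := 76 → M/I on L2; bus BusUpgr; mem=40
  op7 P1: store L1 := 83 → I/M on L1; bus (none); mem=40
  op8 P0: store L1 := 35 → M/I on L1; bus BusRdX Flush; mem=83
  op9 P0: store L1 := 52 → M/I on L1; bus (none); mem=83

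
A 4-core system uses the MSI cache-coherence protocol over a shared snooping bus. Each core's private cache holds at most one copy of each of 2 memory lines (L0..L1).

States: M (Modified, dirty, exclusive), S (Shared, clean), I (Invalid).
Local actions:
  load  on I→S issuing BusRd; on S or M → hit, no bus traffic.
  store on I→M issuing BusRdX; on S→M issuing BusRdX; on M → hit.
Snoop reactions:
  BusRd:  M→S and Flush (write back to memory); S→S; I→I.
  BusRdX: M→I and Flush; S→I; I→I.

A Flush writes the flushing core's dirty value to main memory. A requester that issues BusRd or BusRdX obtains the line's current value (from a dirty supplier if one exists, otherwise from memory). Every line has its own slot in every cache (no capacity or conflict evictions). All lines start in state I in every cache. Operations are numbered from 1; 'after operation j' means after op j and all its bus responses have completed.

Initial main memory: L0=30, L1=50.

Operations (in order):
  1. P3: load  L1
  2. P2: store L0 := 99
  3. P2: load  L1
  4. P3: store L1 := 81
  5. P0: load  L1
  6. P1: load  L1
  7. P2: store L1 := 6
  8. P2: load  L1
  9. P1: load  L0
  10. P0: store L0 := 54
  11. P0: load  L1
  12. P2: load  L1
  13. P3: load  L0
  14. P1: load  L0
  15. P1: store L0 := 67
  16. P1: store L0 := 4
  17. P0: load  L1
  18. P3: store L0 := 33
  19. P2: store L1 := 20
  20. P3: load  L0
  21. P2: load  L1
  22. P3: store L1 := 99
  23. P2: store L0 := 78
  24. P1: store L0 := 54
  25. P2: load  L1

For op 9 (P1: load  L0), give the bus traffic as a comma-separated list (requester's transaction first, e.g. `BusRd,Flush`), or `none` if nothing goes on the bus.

step 1: P3: load  L1  ⟶  IIIS  (L1)  txn=BusRd  M[L1]=50
step 2: P2: store L0 := 99  ⟶  IIMI  (L0)  txn=BusRdX  M[L0]=30
step 3: P2: load  L1  ⟶  IISS  (L1)  txn=BusRd  M[L1]=50
step 4: P3: store L1 := 81  ⟶  IIIM  (L1)  txn=BusRdX  M[L1]=50
step 5: P0: load  L1  ⟶  SIIS  (L1)  txn=BusRd+Flush  M[L1]=81
step 6: P1: load  L1  ⟶  SSIS  (L1)  txn=BusRd  M[L1]=81
step 7: P2: store L1 := 6  ⟶  IIMI  (L1)  txn=BusRdX  M[L1]=81
step 8: P2: load  L1  ⟶  IIMI  (L1)  txn=∅  M[L1]=81
step 9: P1: load  L0  ⟶  ISSI  (L0)  txn=BusRd+Flush  M[L0]=99
step 10: P0: store L0 := 54  ⟶  MIII  (L0)  txn=BusRdX  M[L0]=99
step 11: P0: load  L1  ⟶  SISI  (L1)  txn=BusRd+Flush  M[L1]=6
step 12: P2: load  L1  ⟶  SISI  (L1)  txn=∅  M[L1]=6
step 13: P3: load  L0  ⟶  SIIS  (L0)  txn=BusRd+Flush  M[L0]=54
step 14: P1: load  L0  ⟶  SSIS  (L0)  txn=BusRd  M[L0]=54
step 15: P1: store L0 := 67  ⟶  IMII  (L0)  txn=BusRdX  M[L0]=54
step 16: P1: store L0 := 4  ⟶  IMII  (L0)  txn=∅  M[L0]=54
step 17: P0: load  L1  ⟶  SISI  (L1)  txn=∅  M[L1]=6
step 18: P3: store L0 := 33  ⟶  IIIM  (L0)  txn=BusRdX+Flush  M[L0]=4
step 19: P2: store L1 := 20  ⟶  IIMI  (L1)  txn=BusRdX  M[L1]=6
step 20: P3: load  L0  ⟶  IIIM  (L0)  txn=∅  M[L0]=4
step 21: P2: load  L1  ⟶  IIMI  (L1)  txn=∅  M[L1]=6
step 22: P3: store L1 := 99  ⟶  IIIM  (L1)  txn=BusRdX+Flush  M[L1]=20
step 23: P2: store L0 := 78  ⟶  IIMI  (L0)  txn=BusRdX+Flush  M[L0]=33
step 24: P1: store L0 := 54  ⟶  IMII  (L0)  txn=BusRdX+Flush  M[L0]=78
step 25: P2: load  L1  ⟶  IISS  (L1)  txn=BusRd+Flush  M[L1]=99

bus = BusRd,Flush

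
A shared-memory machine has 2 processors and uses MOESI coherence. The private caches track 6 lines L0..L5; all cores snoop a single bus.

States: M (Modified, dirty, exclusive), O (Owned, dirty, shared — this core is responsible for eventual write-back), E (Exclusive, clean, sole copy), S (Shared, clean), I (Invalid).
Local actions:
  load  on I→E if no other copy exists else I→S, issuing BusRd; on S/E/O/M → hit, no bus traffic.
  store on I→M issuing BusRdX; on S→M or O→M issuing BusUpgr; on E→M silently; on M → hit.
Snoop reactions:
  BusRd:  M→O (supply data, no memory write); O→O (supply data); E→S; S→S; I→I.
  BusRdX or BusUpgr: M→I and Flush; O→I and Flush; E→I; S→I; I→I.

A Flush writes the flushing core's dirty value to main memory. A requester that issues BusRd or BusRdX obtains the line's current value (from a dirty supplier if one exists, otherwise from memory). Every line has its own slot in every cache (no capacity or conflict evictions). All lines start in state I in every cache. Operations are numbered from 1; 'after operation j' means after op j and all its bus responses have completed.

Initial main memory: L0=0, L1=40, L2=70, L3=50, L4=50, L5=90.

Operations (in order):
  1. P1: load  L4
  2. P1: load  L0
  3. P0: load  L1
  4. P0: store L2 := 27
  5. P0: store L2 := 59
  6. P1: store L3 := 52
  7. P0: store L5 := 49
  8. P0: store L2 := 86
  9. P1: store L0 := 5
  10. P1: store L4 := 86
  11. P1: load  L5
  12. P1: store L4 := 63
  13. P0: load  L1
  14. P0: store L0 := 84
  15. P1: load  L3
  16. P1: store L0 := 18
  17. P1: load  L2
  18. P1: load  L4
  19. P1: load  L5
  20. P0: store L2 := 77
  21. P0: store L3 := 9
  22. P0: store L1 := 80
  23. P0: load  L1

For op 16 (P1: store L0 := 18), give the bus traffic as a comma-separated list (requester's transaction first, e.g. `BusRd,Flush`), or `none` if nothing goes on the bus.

  op1 P1: load  L4 → I/E on L4; bus BusRd; mem=50
  op2 P1: load  L0 → I/E on L0; bus BusRd; mem=0
  op3 P0: load  L1 → E/I on L1; bus BusRd; mem=40
  op4 P0: store L2 := 27 → M/I on L2; bus BusRdX; mem=70
  op5 P0: store L2 := 59 → M/I on L2; bus (none); mem=70
  op6 P1: store L3 := 52 → I/M on L3; bus BusRdX; mem=50
  op7 P0: store L5 := 49 → M/I on L5; bus BusRdX; mem=90
  op8 P0: store L2 := 86 → M/I on L2; bus (none); mem=70
  op9 P1: store L0 := 5 → I/M on L0; bus (none); mem=0
  op10 P1: store L4 := 86 → I/M on L4; bus (none); mem=50
  op11 P1: load  L5 → O/S on L5; bus BusRd; mem=90
  op12 P1: store L4 := 63 → I/M on L4; bus (none); mem=50
  op13 P0: load  L1 → E/I on L1; bus (none); mem=40
  op14 P0: store L0 := 84 → M/I on L0; bus BusRdX Flush; mem=5
  op15 P1: load  L3 → I/M on L3; bus (none); mem=50
  op16 P1: store L0 := 18 → I/M on L0; bus BusRdX Flush; mem=84
  op17 P1: load  L2 → O/S on L2; bus BusRd; mem=70
  op18 P1: load  L4 → I/M on L4; bus (none); mem=50
  op19 P1: load  L5 → O/S on L5; bus (none); mem=90
  op20 P0: store L2 := 77 → M/I on L2; bus BusUpgr; mem=70
  op21 P0: store L3 := 9 → M/I on L3; bus BusRdX Flush; mem=52
  op22 P0: store L1 := 80 → M/I on L1; bus (none); mem=40
  op23 P0: load  L1 → M/I on L1; bus (none); mem=40

bus = BusRdX,Flush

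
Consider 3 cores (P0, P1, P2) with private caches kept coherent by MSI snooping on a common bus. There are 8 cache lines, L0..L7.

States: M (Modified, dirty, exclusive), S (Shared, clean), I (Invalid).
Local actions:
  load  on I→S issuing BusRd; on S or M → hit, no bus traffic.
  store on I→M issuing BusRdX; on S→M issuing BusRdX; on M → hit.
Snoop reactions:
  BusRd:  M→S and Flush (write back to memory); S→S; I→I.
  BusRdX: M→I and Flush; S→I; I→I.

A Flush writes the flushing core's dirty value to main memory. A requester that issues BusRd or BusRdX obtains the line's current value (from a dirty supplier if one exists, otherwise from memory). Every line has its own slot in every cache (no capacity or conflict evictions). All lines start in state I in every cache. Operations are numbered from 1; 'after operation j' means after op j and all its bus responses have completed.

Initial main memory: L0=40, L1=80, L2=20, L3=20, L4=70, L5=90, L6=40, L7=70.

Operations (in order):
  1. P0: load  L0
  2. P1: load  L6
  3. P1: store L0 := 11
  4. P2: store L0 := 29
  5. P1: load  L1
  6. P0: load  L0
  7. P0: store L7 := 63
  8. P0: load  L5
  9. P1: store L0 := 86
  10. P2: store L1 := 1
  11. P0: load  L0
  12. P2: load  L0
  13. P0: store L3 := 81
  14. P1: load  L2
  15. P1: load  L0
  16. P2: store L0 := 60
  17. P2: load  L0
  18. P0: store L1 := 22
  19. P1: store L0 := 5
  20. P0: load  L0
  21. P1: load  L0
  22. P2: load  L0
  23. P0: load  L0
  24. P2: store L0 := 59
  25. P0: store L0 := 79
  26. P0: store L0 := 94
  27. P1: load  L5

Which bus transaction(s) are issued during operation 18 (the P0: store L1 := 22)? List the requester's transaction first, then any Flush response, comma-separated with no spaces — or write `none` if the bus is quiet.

bus = BusRdX,Flush

step 1: P0: load  L0  ⟶  SII  (L0)  txn=BusRd  M[L0]=40
step 2: P1: load  L6  ⟶  ISI  (L6)  txn=BusRd  M[L6]=40
step 3: P1: store L0 := 11  ⟶  IMI  (L0)  txn=BusRdX  M[L0]=40
step 4: P2: store L0 := 29  ⟶  IIM  (L0)  txn=BusRdX+Flush  M[L0]=11
step 5: P1: load  L1  ⟶  ISI  (L1)  txn=BusRd  M[L1]=80
step 6: P0: load  L0  ⟶  SIS  (L0)  txn=BusRd+Flush  M[L0]=29
step 7: P0: store L7 := 63  ⟶  MII  (L7)  txn=BusRdX  M[L7]=70
step 8: P0: load  L5  ⟶  SII  (L5)  txn=BusRd  M[L5]=90
step 9: P1: store L0 := 86  ⟶  IMI  (L0)  txn=BusRdX  M[L0]=29
step 10: P2: store L1 := 1  ⟶  IIM  (L1)  txn=BusRdX  M[L1]=80
step 11: P0: load  L0  ⟶  SSI  (L0)  txn=BusRd+Flush  M[L0]=86
step 12: P2: load  L0  ⟶  SSS  (L0)  txn=BusRd  M[L0]=86
step 13: P0: store L3 := 81  ⟶  MII  (L3)  txn=BusRdX  M[L3]=20
step 14: P1: load  L2  ⟶  ISI  (L2)  txn=BusRd  M[L2]=20
step 15: P1: load  L0  ⟶  SSS  (L0)  txn=∅  M[L0]=86
step 16: P2: store L0 := 60  ⟶  IIM  (L0)  txn=BusRdX  M[L0]=86
step 17: P2: load  L0  ⟶  IIM  (L0)  txn=∅  M[L0]=86
step 18: P0: store L1 := 22  ⟶  MII  (L1)  txn=BusRdX+Flush  M[L1]=1
step 19: P1: store L0 := 5  ⟶  IMI  (L0)  txn=BusRdX+Flush  M[L0]=60
step 20: P0: load  L0  ⟶  SSI  (L0)  txn=BusRd+Flush  M[L0]=5
step 21: P1: load  L0  ⟶  SSI  (L0)  txn=∅  M[L0]=5
step 22: P2: load  L0  ⟶  SSS  (L0)  txn=BusRd  M[L0]=5
step 23: P0: load  L0  ⟶  SSS  (L0)  txn=∅  M[L0]=5
step 24: P2: store L0 := 59  ⟶  IIM  (L0)  txn=BusRdX  M[L0]=5
step 25: P0: store L0 := 79  ⟶  MII  (L0)  txn=BusRdX+Flush  M[L0]=59
step 26: P0: store L0 := 94  ⟶  MII  (L0)  txn=∅  M[L0]=59
step 27: P1: load  L5  ⟶  SSI  (L5)  txn=BusRd  M[L5]=90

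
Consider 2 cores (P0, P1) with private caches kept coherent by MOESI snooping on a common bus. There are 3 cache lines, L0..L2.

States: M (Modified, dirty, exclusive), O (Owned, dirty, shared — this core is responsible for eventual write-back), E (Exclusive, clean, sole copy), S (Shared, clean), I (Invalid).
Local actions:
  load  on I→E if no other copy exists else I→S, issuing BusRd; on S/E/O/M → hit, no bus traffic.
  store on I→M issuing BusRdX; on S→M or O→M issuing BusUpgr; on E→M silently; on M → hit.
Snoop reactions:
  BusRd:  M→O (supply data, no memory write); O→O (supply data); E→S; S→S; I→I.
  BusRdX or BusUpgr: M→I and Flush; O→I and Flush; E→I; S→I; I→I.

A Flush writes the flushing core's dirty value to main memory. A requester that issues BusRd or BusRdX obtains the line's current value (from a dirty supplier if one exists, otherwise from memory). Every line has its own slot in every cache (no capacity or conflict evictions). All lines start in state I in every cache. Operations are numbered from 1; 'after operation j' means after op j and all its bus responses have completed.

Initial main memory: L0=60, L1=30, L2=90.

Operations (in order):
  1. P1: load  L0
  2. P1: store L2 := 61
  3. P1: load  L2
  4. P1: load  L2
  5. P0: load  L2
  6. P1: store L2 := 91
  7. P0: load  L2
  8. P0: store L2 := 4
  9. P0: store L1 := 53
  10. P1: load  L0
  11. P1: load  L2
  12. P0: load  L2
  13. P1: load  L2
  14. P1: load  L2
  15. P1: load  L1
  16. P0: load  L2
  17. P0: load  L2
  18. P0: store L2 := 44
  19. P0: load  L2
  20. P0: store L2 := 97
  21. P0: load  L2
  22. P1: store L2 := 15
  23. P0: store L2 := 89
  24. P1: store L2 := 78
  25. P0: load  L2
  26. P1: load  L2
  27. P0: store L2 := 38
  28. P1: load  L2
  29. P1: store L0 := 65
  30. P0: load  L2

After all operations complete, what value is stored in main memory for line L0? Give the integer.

memory[L0] = 60

1. P1: load  L0  bus=[BusRd]  L0: P0=I P1=E  mem[L0]=60
2. P1: store L2 := 61  bus=[BusRdX]  L2: P0=I P1=M  mem[L2]=90
3. P1: load  L2  bus=[-]  L2: P0=I P1=M  mem[L2]=90
4. P1: load  L2  bus=[-]  L2: P0=I P1=M  mem[L2]=90
5. P0: load  L2  bus=[BusRd]  L2: P0=S P1=O  mem[L2]=90
6. P1: store L2 := 91  bus=[BusUpgr]  L2: P0=I P1=M  mem[L2]=90
7. P0: load  L2  bus=[BusRd]  L2: P0=S P1=O  mem[L2]=90
8. P0: store L2 := 4  bus=[BusUpgr,Flush]  L2: P0=M P1=I  mem[L2]=91
9. P0: store L1 := 53  bus=[BusRdX]  L1: P0=M P1=I  mem[L1]=30
10. P1: load  L0  bus=[-]  L0: P0=I P1=E  mem[L0]=60
11. P1: load  L2  bus=[BusRd]  L2: P0=O P1=S  mem[L2]=91
12. P0: load  L2  bus=[-]  L2: P0=O P1=S  mem[L2]=91
13. P1: load  L2  bus=[-]  L2: P0=O P1=S  mem[L2]=91
14. P1: load  L2  bus=[-]  L2: P0=O P1=S  mem[L2]=91
15. P1: load  L1  bus=[BusRd]  L1: P0=O P1=S  mem[L1]=30
16. P0: load  L2  bus=[-]  L2: P0=O P1=S  mem[L2]=91
17. P0: load  L2  bus=[-]  L2: P0=O P1=S  mem[L2]=91
18. P0: store L2 := 44  bus=[BusUpgr]  L2: P0=M P1=I  mem[L2]=91
19. P0: load  L2  bus=[-]  L2: P0=M P1=I  mem[L2]=91
20. P0: store L2 := 97  bus=[-]  L2: P0=M P1=I  mem[L2]=91
21. P0: load  L2  bus=[-]  L2: P0=M P1=I  mem[L2]=91
22. P1: store L2 := 15  bus=[BusRdX,Flush]  L2: P0=I P1=M  mem[L2]=97
23. P0: store L2 := 89  bus=[BusRdX,Flush]  L2: P0=M P1=I  mem[L2]=15
24. P1: store L2 := 78  bus=[BusRdX,Flush]  L2: P0=I P1=M  mem[L2]=89
25. P0: load  L2  bus=[BusRd]  L2: P0=S P1=O  mem[L2]=89
26. P1: load  L2  bus=[-]  L2: P0=S P1=O  mem[L2]=89
27. P0: store L2 := 38  bus=[BusUpgr,Flush]  L2: P0=M P1=I  mem[L2]=78
28. P1: load  L2  bus=[BusRd]  L2: P0=O P1=S  mem[L2]=78
29. P1: store L0 := 65  bus=[-]  L0: P0=I P1=M  mem[L0]=60
30. P0: load  L2  bus=[-]  L2: P0=O P1=S  mem[L2]=78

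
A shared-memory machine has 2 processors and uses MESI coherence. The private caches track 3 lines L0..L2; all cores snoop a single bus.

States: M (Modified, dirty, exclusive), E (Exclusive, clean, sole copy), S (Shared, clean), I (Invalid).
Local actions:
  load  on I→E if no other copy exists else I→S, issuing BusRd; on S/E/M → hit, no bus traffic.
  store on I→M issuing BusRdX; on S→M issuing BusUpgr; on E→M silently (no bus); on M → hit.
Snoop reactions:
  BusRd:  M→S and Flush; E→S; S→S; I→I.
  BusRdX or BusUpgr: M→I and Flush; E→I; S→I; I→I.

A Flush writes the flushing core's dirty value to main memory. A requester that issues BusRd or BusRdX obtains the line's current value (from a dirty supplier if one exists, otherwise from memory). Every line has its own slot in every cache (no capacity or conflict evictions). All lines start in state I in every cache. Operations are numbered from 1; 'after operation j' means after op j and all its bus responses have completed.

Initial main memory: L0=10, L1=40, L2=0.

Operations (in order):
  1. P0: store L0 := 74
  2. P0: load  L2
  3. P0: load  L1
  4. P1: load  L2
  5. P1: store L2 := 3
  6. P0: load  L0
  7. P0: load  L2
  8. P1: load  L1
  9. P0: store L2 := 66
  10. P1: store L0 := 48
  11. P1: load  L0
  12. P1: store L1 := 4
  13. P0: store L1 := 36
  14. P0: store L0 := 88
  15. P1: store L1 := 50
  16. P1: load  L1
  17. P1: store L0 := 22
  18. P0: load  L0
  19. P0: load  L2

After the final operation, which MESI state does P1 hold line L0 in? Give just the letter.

[1] P0: store L0 := 74 | P0:M(74), P1:I | bus: BusRdX
[2] P0: load  L2 | P0:E(0), P1:I | bus: BusRd
[3] P0: load  L1 | P0:E(40), P1:I | bus: BusRd
[4] P1: load  L2 | P0:S(0), P1:S(0) | bus: BusRd
[5] P1: store L2 := 3 | P0:I, P1:M(3) | bus: BusUpgr
[6] P0: load  L0 | P0:M(74), P1:I | bus: none
[7] P0: load  L2 | P0:S(3), P1:S(3) | bus: BusRd,Flush
[8] P1: load  L1 | P0:S(40), P1:S(40) | bus: BusRd
[9] P0: store L2 := 66 | P0:M(66), P1:I | bus: BusUpgr
[10] P1: store L0 := 48 | P0:I, P1:M(48) | bus: BusRdX,Flush
[11] P1: load  L0 | P0:I, P1:M(48) | bus: none
[12] P1: store L1 := 4 | P0:I, P1:M(4) | bus: BusUpgr
[13] P0: store L1 := 36 | P0:M(36), P1:I | bus: BusRdX,Flush
[14] P0: store L0 := 88 | P0:M(88), P1:I | bus: BusRdX,Flush
[15] P1: store L1 := 50 | P0:I, P1:M(50) | bus: BusRdX,Flush
[16] P1: load  L1 | P0:I, P1:M(50) | bus: none
[17] P1: store L0 := 22 | P0:I, P1:M(22) | bus: BusRdX,Flush
[18] P0: load  L0 | P0:S(22), P1:S(22) | bus: BusRd,Flush
[19] P0: load  L2 | P0:M(66), P1:I | bus: none

state = S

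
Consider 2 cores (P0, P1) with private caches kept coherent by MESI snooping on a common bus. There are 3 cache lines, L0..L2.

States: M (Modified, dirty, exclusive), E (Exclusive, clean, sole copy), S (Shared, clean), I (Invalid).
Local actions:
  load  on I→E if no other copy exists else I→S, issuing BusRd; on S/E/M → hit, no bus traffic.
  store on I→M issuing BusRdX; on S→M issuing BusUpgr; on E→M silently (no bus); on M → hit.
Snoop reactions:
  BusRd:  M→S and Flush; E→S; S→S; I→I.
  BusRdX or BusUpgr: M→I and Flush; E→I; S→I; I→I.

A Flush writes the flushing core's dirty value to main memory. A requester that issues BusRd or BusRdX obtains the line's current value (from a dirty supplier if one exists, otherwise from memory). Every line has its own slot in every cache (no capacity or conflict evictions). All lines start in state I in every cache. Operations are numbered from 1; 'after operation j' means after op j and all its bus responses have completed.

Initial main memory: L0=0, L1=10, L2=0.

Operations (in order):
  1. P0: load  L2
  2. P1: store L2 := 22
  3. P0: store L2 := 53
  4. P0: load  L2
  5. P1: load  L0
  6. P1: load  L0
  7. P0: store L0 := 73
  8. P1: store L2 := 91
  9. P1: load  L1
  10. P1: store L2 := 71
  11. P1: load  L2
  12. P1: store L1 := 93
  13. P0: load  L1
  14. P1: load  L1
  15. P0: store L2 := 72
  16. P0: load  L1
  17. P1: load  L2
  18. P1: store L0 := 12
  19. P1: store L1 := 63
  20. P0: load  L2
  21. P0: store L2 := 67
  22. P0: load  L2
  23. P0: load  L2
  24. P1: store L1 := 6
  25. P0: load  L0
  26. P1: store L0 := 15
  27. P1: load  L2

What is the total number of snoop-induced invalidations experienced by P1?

  op1 P0: load  L2 → E/I on L2; bus BusRd; mem=0
  op2 P1: store L2 := 22 → I/M on L2; bus BusRdX; mem=0
  op3 P0: store L2 := 53 → M/I on L2; bus BusRdX Flush; mem=22
  op4 P0: load  L2 → M/I on L2; bus (none); mem=22
  op5 P1: load  L0 → I/E on L0; bus BusRd; mem=0
  op6 P1: load  L0 → I/E on L0; bus (none); mem=0
  op7 P0: store L0 := 73 → M/I on L0; bus BusRdX; mem=0
  op8 P1: store L2 := 91 → I/M on L2; bus BusRdX Flush; mem=53
  op9 P1: load  L1 → I/E on L1; bus BusRd; mem=10
  op10 P1: store L2 := 71 → I/M on L2; bus (none); mem=53
  op11 P1: load  L2 → I/M on L2; bus (none); mem=53
  op12 P1: store L1 := 93 → I/M on L1; bus (none); mem=10
  op13 P0: load  L1 → S/S on L1; bus BusRd Flush; mem=93
  op14 P1: load  L1 → S/S on L1; bus (none); mem=93
  op15 P0: store L2 := 72 → M/I on L2; bus BusRdX Flush; mem=71
  op16 P0: load  L1 → S/S on L1; bus (none); mem=93
  op17 P1: load  L2 → S/S on L2; bus BusRd Flush; mem=72
  op18 P1: store L0 := 12 → I/M on L0; bus BusRdX Flush; mem=73
  op19 P1: store L1 := 63 → I/M on L1; bus BusUpgr; mem=93
  op20 P0: load  L2 → S/S on L2; bus (none); mem=72
  op21 P0: store L2 := 67 → M/I on L2; bus BusUpgr; mem=72
  op22 P0: load  L2 → M/I on L2; bus (none); mem=72
  op23 P0: load  L2 → M/I on L2; bus (none); mem=72
  op24 P1: store L1 := 6 → I/M on L1; bus (none); mem=93
  op25 P0: load  L0 → S/S on L0; bus BusRd Flush; mem=12
  op26 P1: store L0 := 15 → I/M on L0; bus BusUpgr; mem=12
  op27 P1: load  L2 → S/S on L2; bus BusRd Flush; mem=67

invalidations = 4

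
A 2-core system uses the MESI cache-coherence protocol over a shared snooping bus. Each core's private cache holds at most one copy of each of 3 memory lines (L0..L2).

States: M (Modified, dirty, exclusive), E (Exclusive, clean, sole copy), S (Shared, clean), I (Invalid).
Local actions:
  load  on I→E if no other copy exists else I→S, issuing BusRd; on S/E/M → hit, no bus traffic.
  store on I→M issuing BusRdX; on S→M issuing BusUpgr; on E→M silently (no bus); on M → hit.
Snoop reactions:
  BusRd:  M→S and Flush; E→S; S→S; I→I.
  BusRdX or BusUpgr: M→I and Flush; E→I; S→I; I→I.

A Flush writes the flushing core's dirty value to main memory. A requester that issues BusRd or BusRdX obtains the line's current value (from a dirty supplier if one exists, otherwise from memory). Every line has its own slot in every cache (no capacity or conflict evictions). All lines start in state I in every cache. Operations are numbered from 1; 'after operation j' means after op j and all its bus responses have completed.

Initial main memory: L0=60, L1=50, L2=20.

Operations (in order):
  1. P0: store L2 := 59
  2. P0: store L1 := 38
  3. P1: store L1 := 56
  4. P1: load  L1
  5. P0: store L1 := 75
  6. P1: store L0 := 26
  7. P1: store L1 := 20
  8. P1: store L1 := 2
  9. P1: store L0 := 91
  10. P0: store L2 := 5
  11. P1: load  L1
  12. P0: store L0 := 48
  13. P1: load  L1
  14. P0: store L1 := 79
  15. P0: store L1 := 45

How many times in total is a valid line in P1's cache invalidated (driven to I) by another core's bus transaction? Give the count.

step 1: P0: store L2 := 59  ⟶  MI  (L2)  txn=BusRdX  M[L2]=20
step 2: P0: store L1 := 38  ⟶  MI  (L1)  txn=BusRdX  M[L1]=50
step 3: P1: store L1 := 56  ⟶  IM  (L1)  txn=BusRdX+Flush  M[L1]=38
step 4: P1: load  L1  ⟶  IM  (L1)  txn=∅  M[L1]=38
step 5: P0: store L1 := 75  ⟶  MI  (L1)  txn=BusRdX+Flush  M[L1]=56
step 6: P1: store L0 := 26  ⟶  IM  (L0)  txn=BusRdX  M[L0]=60
step 7: P1: store L1 := 20  ⟶  IM  (L1)  txn=BusRdX+Flush  M[L1]=75
step 8: P1: store L1 := 2  ⟶  IM  (L1)  txn=∅  M[L1]=75
step 9: P1: store L0 := 91  ⟶  IM  (L0)  txn=∅  M[L0]=60
step 10: P0: store L2 := 5  ⟶  MI  (L2)  txn=∅  M[L2]=20
step 11: P1: load  L1  ⟶  IM  (L1)  txn=∅  M[L1]=75
step 12: P0: store L0 := 48  ⟶  MI  (L0)  txn=BusRdX+Flush  M[L0]=91
step 13: P1: load  L1  ⟶  IM  (L1)  txn=∅  M[L1]=75
step 14: P0: store L1 := 79  ⟶  MI  (L1)  txn=BusRdX+Flush  M[L1]=2
step 15: P0: store L1 := 45  ⟶  MI  (L1)  txn=∅  M[L1]=2

invalidations = 3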